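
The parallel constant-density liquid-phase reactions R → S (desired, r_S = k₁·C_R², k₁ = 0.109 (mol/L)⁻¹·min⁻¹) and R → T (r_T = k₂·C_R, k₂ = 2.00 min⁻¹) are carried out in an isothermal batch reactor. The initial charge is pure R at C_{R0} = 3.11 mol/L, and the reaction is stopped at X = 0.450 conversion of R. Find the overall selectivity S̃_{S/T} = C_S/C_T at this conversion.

C_R = C_{R0}(1−X) = 1.711 mol/L.
Along a PFR/batch, dC_T/dC_R = −r_T/(r_S+r_T) = −k₂/(k₂+k₁·C_R).
Integrating from C_{R0} to C_R: C_T = (2.00/0.109)·ln[(2.00+0.109·3.11)/(2.00+0.109·1.71)] = 18.35·ln(2.339/2.186) = 1.237 mol/L.
Then C_S = (C_{R0}−C_R) − C_T = 1.399 − 1.237 = 0.1620 mol/L.
S̃_{S/T} = C_S/C_T = 0.1620/1.237 = 0.131.

0.131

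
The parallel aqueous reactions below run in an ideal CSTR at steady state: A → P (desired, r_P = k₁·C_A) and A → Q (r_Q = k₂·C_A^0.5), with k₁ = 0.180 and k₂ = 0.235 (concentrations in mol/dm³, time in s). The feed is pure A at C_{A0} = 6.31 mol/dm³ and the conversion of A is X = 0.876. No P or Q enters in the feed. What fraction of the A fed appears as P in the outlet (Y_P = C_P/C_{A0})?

0.354

Exit C_A = C_{A0}(1−X) = 6.31×0.124 = 0.7824 mol/dm³.
Rates in a CSTR are evaluated at the outlet concentration: r_P = 0.180×0.7824 = 0.1408, r_Q = 0.235×0.7824^0.5 = 0.2079.
Fraction of consumed A going to P: r_P/(r_P+r_Q) = 0.4039.
C_P = 0.4039·C_{A0}·X = 0.4039×6.31×0.876 = 2.23 mol/dm³; Y_P = C_P/C_{A0} = 0.354.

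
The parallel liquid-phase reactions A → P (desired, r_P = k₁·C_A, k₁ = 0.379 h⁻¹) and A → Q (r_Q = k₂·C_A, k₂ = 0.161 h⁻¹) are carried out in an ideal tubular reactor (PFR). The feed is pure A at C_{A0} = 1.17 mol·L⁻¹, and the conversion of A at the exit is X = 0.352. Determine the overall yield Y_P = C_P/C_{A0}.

C_A = C_{A0}(1−X) = 0.7582 mol·L⁻¹.
Both paths are first order in A, so the instantaneous fraction to P is constant: dC_P/d(−C_A) = k₁/(k₁+k₂) = 0.7019.
C_P = 0.7019·(C_{A0}−C_A) = 0.7019×0.4118 = 0.289 mol·L⁻¹.
Y_P = C_P/C_{A0} = 0.2891/1.17 = 0.247.

0.247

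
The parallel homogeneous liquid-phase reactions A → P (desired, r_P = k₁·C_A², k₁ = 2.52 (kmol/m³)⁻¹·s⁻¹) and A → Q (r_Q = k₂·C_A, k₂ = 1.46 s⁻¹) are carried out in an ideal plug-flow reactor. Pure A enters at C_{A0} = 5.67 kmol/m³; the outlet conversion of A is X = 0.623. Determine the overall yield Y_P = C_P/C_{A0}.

C_A = C_{A0}(1−X) = 2.138 kmol/m³.
Along a PFR/batch, dC_Q/dC_A = −r_Q/(r_P+r_Q) = −k₂/(k₂+k₁·C_A).
Integrating from C_{A0} to C_A: C_Q = (1.46/2.52)·ln[(1.46+2.52·5.67)/(1.46+2.52·2.14)] = 0.5794·ln(15.75/6.847) = 0.4826 kmol/m³.
Then C_P = (C_{A0}−C_A) − C_Q = 3.532 − 0.4826 = 3.050 kmol/m³.
Y_P = C_P/C_{A0} = 3.050/5.67 = 0.538.

0.538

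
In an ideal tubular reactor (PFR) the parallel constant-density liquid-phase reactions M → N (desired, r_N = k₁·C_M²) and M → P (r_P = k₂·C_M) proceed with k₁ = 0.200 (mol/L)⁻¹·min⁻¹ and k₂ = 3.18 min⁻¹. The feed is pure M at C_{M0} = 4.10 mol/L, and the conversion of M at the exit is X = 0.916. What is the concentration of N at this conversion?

C_M = C_{M0}(1−X) = 0.3444 mol/L.
Along a PFR/batch, dC_P/dC_M = −r_P/(r_N+r_P) = −k₂/(k₂+k₁·C_M).
Integrating from C_{M0} to C_M: C_P = (3.18/0.200)·ln[(3.18+0.200·4.10)/(3.18+0.200·0.344)] = 15.90·ln(4.000/3.249) = 3.307 mol/L.
Then C_N = (C_{M0}−C_M) − C_P = 3.756 − 3.307 = 0.4487 mol/L.

0.449 mol/L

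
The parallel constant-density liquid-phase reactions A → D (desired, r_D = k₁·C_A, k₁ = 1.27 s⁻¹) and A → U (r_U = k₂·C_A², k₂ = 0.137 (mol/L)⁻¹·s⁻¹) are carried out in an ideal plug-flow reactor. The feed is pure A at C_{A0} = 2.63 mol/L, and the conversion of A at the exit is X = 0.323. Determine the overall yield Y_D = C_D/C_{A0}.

C_A = C_{A0}(1−X) = 1.781 mol/L.
Along a PFR/batch, dC_D/dC_A = −r_D/(r_D+r_U) = −k₁/(k₁+k₂·C_A).
Integrating from C_{A0} to C_A: C_D = (1.27/0.137)·ln[(1.27+0.137·2.63)/(1.27+0.137·1.78)] = 9.270·ln(1.630/1.514) = 0.6866 mol/L.
Y_D = C_D/C_{A0} = 0.6866/2.63 = 0.261.

0.261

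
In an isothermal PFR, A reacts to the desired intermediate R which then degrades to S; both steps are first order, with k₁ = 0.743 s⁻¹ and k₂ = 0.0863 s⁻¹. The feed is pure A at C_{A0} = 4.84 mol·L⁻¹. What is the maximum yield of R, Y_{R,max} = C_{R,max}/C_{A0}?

At the optimum, C_{R,max}/C_{A0} = (k₁/k₂)^[k₂/(k₂−k₁)].
= (0.743/0.0863)^(0.0863/(0.0863−0.743)) = (8.610)^(-0.1314) = 0.7536.

0.754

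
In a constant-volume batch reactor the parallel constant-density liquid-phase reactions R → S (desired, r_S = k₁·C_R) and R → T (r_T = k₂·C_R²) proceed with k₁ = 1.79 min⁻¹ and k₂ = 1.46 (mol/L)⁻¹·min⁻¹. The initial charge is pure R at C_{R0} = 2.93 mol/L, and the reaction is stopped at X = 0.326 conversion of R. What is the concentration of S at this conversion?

C_R = C_{R0}(1−X) = 1.975 mol/L.
Along a PFR/batch, dC_S/dC_R = −r_S/(r_S+r_T) = −k₁/(k₁+k₂·C_R).
Integrating from C_{R0} to C_R: C_S = (1.79/1.46)·ln[(1.79+1.46·2.93)/(1.79+1.46·1.97)] = 1.226·ln(6.068/4.673) = 0.3202 mol/L.

0.320 mol/L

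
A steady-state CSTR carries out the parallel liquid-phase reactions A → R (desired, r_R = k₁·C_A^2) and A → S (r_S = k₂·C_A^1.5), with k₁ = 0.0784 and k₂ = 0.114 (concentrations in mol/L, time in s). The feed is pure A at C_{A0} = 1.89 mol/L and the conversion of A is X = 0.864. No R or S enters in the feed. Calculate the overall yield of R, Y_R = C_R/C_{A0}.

Exit C_A = C_{A0}(1−X) = 1.89×0.136 = 0.2570 mol/L.
Rates in a CSTR are evaluated at the outlet concentration: r_R = 0.0784×0.2570^2 = 0.005180, r_S = 0.114×0.2570^1.5 = 0.01486.
Fraction of consumed A going to R: r_R/(r_R+r_S) = 0.2585.
C_R = 0.2585·C_{A0}·X = 0.2585×1.89×0.864 = 0.422 mol/L; Y_R = C_R/C_{A0} = 0.223.

0.223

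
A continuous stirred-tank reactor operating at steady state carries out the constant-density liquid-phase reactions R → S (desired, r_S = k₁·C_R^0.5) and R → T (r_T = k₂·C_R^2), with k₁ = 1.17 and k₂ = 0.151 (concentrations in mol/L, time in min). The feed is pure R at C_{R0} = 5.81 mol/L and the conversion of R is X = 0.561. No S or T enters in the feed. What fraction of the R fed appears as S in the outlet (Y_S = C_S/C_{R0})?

Exit C_R = C_{R0}(1−X) = 5.81×0.439 = 2.551 mol/L.
A CSTR operates uniformly at the exit composition, giving r_S = 1.869 and r_T = 0.9823 (each k·C_R^n at C_R = 2.551).
Fraction of consumed R going to S: r_S/(r_S+r_T) = 0.6554.
C_S = 0.6554·C_{R0}·X = 0.6554×5.81×0.561 = 2.14 mol/L; Y_S = C_S/C_{R0} = 0.368.

0.368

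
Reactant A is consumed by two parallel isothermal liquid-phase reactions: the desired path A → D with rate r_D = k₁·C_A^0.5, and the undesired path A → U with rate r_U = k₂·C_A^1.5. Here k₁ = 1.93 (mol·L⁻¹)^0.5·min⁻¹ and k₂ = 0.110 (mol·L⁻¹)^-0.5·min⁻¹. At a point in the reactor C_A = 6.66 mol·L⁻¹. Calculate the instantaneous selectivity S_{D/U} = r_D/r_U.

2.63

S_{D/U} = r_D/r_U = (k₁·C_A^0.5)/(k₂·C_A^1.5) = (k₁/k₂)·C_A⁻¹.
= (1.93×6.660^0.5) / (0.110×6.660^1.5) = 4.981/1.891 = 2.63.
The undesired path is higher order in A, so low C_A (CSTR or dilute feed) favours D.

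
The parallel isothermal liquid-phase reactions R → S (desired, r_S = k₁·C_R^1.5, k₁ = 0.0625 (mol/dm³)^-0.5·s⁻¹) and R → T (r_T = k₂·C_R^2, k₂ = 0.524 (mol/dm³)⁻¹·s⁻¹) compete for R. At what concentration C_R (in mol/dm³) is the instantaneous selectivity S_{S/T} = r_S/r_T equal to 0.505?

0.0558 mol/dm³

S_{S/T} = (k₁/k₂)·C_R^-0.5 ⇒ C_R = (S·k₂/k₁)^(-2).
= (0.505×0.524/0.0625)^(-2) = (4.234)^(-2) = 0.0558 mol/dm³.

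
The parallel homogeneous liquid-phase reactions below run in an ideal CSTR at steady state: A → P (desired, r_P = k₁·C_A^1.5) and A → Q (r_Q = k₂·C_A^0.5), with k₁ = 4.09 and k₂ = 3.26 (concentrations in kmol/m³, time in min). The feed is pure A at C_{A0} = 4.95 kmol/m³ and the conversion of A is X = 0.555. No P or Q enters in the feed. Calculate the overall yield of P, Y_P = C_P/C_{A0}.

0.408

Exit C_A = C_{A0}(1−X) = 4.95×0.445 = 2.203 kmol/m³.
A CSTR operates uniformly at the exit composition, giving r_P = 13.37 and r_Q = 4.838 (each k·C_A^n at C_A = 2.203).
Fraction of consumed A going to P: r_P/(r_P+r_Q) = 0.7343.
C_P = 0.7343·C_{A0}·X = 0.7343×4.95×0.555 = 2.02 kmol/m³; Y_P = C_P/C_{A0} = 0.408.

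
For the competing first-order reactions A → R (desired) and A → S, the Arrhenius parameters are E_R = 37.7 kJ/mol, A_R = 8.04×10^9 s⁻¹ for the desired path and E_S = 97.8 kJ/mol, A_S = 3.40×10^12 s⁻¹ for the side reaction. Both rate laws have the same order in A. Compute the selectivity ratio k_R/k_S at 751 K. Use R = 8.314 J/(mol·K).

k_R/k_S = (A_R/A_S)·exp[−(E_R−E_S)/(RT)] = (A_R/A_S)·exp[(E_S−E_R)/(RT)].
(E_S−E_R)/(RT) = (97.8−37.7)×10³/(8.314×751) = 60100/6244 = 9.626.
k_R/k_S = (8.04×10^9/3.40×10^12)·exp(9.626) = 0.002365 × 15147 = 35.8.
Since E_R < E_S, lowering the temperature improves selectivity toward R.

35.8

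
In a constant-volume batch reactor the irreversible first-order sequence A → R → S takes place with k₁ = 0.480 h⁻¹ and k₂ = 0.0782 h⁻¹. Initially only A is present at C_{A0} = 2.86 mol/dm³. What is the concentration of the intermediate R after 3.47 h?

For first-order series with pure A initially, C_R(t) = k₁C_{A0}/(k₂−k₁)·(e^(−k₁t) − e^(−k₂t)).
e^(−k₁t) = e^(−0.480×3.47) = e^(−1.666) = 0.1891; e^(−k₂t) = e^(−0.2714) = 0.7623.
C_R = 0.480×2.86/(0.0782−0.480) × (0.1891−0.7623) = (-3.417)×(-0.5733) = 1.959 mol/dm³.

1.96 mol/dm³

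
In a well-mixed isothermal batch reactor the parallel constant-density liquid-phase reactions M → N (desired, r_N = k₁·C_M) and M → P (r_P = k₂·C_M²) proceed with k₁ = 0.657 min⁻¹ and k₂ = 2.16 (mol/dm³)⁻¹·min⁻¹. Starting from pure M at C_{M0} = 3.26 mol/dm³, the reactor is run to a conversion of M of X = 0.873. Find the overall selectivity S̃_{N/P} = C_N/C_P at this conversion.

0.207

C_M = C_{M0}(1−X) = 0.4140 mol/dm³.
Along a PFR/batch, dC_N/dC_M = −r_N/(r_N+r_P) = −k₁/(k₁+k₂·C_M).
Integrating from C_{M0} to C_M: C_N = (0.657/2.16)·ln[(0.657+2.16·3.26)/(0.657+2.16·0.414)] = 0.3042·ln(7.699/1.551) = 0.4873 mol/dm³.
C_P = (C_{M0}−C_M)−C_N = 2.359 mol/dm³; S̃_{N/P} = 0.4873/2.359 = 0.207.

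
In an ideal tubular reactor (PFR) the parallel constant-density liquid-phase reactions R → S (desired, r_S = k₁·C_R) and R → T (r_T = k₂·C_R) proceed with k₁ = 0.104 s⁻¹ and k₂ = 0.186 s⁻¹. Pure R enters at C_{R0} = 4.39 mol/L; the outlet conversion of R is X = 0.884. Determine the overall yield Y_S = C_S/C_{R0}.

0.317

C_R = C_{R0}(1−X) = 0.5092 mol/L.
Both paths are first order in R, so the instantaneous fraction to S is constant: dC_S/d(−C_R) = k₁/(k₁+k₂) = 0.3586.
C_S = 0.3586·(C_{R0}−C_R) = 0.3586×3.881 = 1.39 mol/L.
Y_S = C_S/C_{R0} = 1.392/4.39 = 0.317.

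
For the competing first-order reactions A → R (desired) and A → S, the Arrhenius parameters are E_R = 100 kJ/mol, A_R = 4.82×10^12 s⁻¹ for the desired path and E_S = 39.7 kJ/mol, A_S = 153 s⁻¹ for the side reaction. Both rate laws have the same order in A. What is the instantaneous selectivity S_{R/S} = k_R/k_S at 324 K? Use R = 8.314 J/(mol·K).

Since both paths have the same order in A, the concentration cancels and S_{R/S} = k_R/k_S = (A_R/A_S)·exp[(E_S−E_R)/(RT)].
(E_S−E_R)/(RT) = (39.7−100)×10³/(8.314×324) = -60300/2694 = -22.39.
k_R/k_S = (4.82×10^12/153)·exp(-22.39) = 3.150×10^10 × 1.898×10^-10 = 5.98.
Since E_R > E_S, raising the temperature improves selectivity toward R.

5.98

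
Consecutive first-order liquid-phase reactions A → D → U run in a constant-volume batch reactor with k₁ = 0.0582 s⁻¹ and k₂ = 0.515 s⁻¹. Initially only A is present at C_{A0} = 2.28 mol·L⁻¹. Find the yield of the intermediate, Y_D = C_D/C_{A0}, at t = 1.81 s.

0.0645

Solving the coupled first-order balances gives C_D(t) = [k₁/(k₂−k₁)]·C_{A0}·(e^(−k₁t) − e^(−k₂t)).
e^(−k₁t) = e^(−0.0582×1.81) = e^(−0.1053) = 0.9000; e^(−k₂t) = e^(−0.9322) = 0.3937.
C_D = 0.0582×2.28/(0.515−0.0582) × (0.9000−0.3937) = 0.2905×0.5063 = 0.1471 mol·L⁻¹.
Y_D = C_D/C_{A0} = 0.1471/2.28 = 0.0645.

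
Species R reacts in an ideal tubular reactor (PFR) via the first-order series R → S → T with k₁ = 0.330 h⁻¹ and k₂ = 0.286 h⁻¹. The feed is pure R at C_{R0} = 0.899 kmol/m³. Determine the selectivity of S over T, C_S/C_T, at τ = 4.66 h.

For first-order series with pure R initially, C_S(τ) = k₁C_{R0}/(k₂−k₁)·(e^(−k₁τ) − e^(−k₂τ)).
e^(−k₁τ) = e^(−0.330×4.66) = e^(−1.538) = 0.2149; e^(−k₂τ) = e^(−1.333) = 0.2637.
C_S = 0.330×0.899/(0.286−0.330) × (0.2149−0.2637) = (-6.742)×(-0.04890) = 0.3297 kmol/m³.
C_R = C_{R0}e^(−k₁τ) = 0.1932 kmol/m³, so C_T = C_{R0}−C_R−C_S = 0.3762 kmol/m³; C_S/C_T = 0.876.

0.876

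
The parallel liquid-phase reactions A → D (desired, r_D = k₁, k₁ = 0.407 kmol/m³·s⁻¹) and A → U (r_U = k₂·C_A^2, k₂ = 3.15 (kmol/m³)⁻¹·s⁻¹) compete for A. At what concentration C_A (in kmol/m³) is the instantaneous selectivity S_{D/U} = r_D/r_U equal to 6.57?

S_{D/U} = (k₁/k₂)·C_A^-2 ⇒ C_A = (S·k₂/k₁)^(-0.5).
= (6.57×3.15/0.407)^(-0.5) = (50.85)^(-0.5) = 0.140 kmol/m³.

0.140 kmol/m³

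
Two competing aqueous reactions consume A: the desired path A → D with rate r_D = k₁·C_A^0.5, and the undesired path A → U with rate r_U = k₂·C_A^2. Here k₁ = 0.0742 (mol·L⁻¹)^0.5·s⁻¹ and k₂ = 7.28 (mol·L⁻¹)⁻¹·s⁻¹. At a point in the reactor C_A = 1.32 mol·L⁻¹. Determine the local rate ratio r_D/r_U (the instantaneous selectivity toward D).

0.00672

S_{D/U} = r_D/r_U = (k₁·C_A^0.5)/(k₂·C_A^2) = (k₁/k₂)·C_A^-1.5.
= (0.0742×1.320^0.5) / (7.28×1.320^2) = 0.08525/12.68 = 0.00672.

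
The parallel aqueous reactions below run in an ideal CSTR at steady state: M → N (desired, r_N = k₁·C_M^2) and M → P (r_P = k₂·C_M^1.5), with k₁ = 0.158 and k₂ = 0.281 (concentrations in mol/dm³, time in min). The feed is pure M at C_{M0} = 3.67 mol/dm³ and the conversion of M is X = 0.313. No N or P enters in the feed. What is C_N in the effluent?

0.542 mol/dm³

Exit C_M = C_{M0}(1−X) = 3.67×0.687 = 2.521 mol/dm³.
In a CSTR the entire volume is at exit conditions, so r_N = 0.158×2.521^2 = 1.004 and r_P = 0.281×2.521^1.5 = 1.125.
Fraction of consumed M going to N: r_N/(r_N+r_P) = 0.4717.
C_N = 0.4717·C_{M0}·X = 0.4717×3.67×0.313 = 0.542 mol/dm³.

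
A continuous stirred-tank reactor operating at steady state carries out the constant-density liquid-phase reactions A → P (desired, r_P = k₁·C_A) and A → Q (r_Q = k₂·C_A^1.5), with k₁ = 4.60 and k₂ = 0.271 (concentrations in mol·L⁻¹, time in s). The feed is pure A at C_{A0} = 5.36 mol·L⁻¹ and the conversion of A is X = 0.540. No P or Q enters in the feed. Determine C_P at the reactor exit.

Exit C_A = C_{A0}(1−X) = 5.36×0.460 = 2.466 mol·L⁻¹.
In a CSTR the entire volume is at exit conditions, so r_P = 4.60×2.466 = 11.34 and r_Q = 0.271×2.466^1.5 = 1.049.
Fraction of consumed A going to P: r_P/(r_P+r_Q) = 0.9153.
C_P = 0.9153·C_{A0}·X = 0.9153×5.36×0.540 = 2.65 mol·L⁻¹.

2.65 mol·L⁻¹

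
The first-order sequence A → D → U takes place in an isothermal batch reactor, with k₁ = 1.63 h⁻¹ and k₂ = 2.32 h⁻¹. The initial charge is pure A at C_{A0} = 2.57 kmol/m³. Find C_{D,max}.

0.784 kmol/m³

At the optimum, C_{D,max}/C_{A0} = (k₁/k₂)^[k₂/(k₂−k₁)].
= (1.63/2.32)^(2.32/(2.32−1.63)) = (0.7026)^(3.362) = 0.3052.
C_{D,max} = 0.3052×2.57 = 0.784 kmol/m³.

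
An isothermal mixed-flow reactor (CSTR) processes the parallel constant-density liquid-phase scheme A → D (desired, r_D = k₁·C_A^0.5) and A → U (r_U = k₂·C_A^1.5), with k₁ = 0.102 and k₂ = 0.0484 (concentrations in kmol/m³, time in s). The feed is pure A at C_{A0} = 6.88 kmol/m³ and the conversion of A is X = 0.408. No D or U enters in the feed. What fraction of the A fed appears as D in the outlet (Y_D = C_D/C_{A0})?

Exit C_A = C_{A0}(1−X) = 6.88×0.592 = 4.073 kmol/m³.
Rates in a CSTR are evaluated at the outlet concentration: r_D = 0.102×4.073^0.5 = 0.2059, r_U = 0.0484×4.073^1.5 = 0.3978.
Fraction of consumed A going to D: r_D/(r_D+r_U) = 0.3410.
C_D = 0.3410·C_{A0}·X = 0.3410×6.88×0.408 = 0.957 kmol/m³; Y_D = C_D/C_{A0} = 0.139.

0.139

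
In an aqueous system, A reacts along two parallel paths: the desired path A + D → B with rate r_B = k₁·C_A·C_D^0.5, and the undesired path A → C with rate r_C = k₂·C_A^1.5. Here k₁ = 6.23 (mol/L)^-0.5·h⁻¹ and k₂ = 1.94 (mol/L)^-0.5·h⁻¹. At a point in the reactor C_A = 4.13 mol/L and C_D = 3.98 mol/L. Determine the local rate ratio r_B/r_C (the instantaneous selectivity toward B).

3.15

S_{B/C} = r_B/r_C = (k₁·C_A·C_D^0.5)/(k₂·C_A^1.5) = (k₁/k₂)·C_A^-0.5·C_D^0.5.
= (6.23×4.130×3.980^0.5) / (1.94×4.130^1.5) = 51.33/16.28 = 3.15.
The undesired path is higher order in A, so low C_A (CSTR or dilute feed) favours B.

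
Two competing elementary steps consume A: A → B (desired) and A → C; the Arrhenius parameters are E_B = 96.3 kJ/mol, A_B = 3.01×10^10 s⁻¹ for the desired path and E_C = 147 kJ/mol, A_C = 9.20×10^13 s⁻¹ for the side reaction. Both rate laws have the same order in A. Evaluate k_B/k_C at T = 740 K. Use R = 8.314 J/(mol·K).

1.24

With equal orders, S_{B/C} = k_B/k_C = (A_B/A_C)·exp[(E_C−E_B)/(RT)].
(E_C−E_B)/(RT) = (147−96.3)×10³/(8.314×740) = 50700/6152 = 8.241.
k_B/k_C = (3.01×10^10/9.20×10^13)·exp(8.241) = 3.272×10^-4 × 3792 = 1.24.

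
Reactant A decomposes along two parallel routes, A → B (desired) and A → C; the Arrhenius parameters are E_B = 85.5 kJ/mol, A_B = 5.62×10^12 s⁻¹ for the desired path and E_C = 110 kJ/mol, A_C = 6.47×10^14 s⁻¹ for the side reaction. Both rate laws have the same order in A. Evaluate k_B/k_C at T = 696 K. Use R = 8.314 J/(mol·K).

With equal orders, S_{B/C} = k_B/k_C = (A_B/A_C)·exp[(E_C−E_B)/(RT)].
(E_C−E_B)/(RT) = (110−85.5)×10³/(8.314×696) = 24500/5787 = 4.234.
k_B/k_C = (5.62×10^12/6.47×10^14)·exp(4.234) = 0.008686 × 68.99 = 0.599.

0.599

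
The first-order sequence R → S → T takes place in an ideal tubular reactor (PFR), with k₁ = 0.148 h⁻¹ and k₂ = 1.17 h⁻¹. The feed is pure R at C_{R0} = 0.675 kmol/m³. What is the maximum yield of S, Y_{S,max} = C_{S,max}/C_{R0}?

0.0938

Evaluating C_S at τ_opt = ln(k₂/k₁)/(k₂−k₁) gives C_{S,max}/C_{R0} = (k₁/k₂)^[k₂/(k₂−k₁)].
= (0.148/1.17)^(1.17/(1.17−0.148)) = (0.1265)^(1.145) = 0.09377.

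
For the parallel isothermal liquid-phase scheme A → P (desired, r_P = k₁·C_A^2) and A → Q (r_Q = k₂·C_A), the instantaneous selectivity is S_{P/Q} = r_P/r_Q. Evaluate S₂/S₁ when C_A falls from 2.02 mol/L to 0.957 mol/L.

0.474

S_{P/Q} = (k₁/k₂)·C_A, so S₂/S₁ = (C_{A,2}/C_{A,1}).
= 0.957/2.02 = 0.474.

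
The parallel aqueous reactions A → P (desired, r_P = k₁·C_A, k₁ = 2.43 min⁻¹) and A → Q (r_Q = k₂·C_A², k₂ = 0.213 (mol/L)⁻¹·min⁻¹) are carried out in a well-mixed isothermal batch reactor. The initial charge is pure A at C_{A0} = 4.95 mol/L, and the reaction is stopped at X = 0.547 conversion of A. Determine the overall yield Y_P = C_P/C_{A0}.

C_A = C_{A0}(1−X) = 2.242 mol/L.
Along a PFR/batch, dC_P/dC_A = −r_P/(r_P+r_Q) = −k₁/(k₁+k₂·C_A).
Integrating from C_{A0} to C_A: C_P = (2.43/0.213)·ln[(2.43+0.213·4.95)/(2.43+0.213·2.24)] = 11.41·ln(3.484/2.908) = 2.064 mol/L.
Y_P = C_P/C_{A0} = 2.064/4.95 = 0.417.

0.417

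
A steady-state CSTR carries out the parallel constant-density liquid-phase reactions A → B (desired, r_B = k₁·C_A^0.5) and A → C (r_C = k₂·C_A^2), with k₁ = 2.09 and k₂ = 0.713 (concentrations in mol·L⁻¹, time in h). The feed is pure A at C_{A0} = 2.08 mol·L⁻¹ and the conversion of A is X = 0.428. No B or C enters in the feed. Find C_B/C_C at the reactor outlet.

Exit C_A = C_{A0}(1−X) = 2.08×0.572 = 1.190 mol·L⁻¹.
A CSTR operates uniformly at the exit composition, giving r_B = 2.280 and r_C = 1.009 (each k·C_A^n at C_A = 1.190).
Overall selectivity = C_B/C_C = r_Bτ/(r_Cτ) = r_B/r_C = 2.26.

2.26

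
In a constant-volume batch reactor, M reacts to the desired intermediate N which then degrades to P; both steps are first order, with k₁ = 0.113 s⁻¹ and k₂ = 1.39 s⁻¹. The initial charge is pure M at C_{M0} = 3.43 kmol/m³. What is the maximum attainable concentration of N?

0.223 kmol/m³

At the optimum, C_{N,max}/C_{M0} = (k₁/k₂)^[k₂/(k₂−k₁)].
= (0.113/1.39)^(1.39/(1.39−0.113)) = (0.08129)^(1.088) = 0.06511.
C_{N,max} = 0.06511×3.43 = 0.223 kmol/m³.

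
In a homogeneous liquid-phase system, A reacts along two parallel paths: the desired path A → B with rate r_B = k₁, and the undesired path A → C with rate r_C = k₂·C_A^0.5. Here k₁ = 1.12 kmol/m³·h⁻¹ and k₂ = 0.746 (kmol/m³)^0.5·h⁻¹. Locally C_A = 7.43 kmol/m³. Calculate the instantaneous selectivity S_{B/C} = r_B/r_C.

S_{B/C} = r_B/r_C = (k₁)/(k₂·C_A^0.5) = (k₁/k₂)·C_A^-0.5.
= (1.12) / (0.746×7.430^0.5) = 1.120/2.033 = 0.551.

0.551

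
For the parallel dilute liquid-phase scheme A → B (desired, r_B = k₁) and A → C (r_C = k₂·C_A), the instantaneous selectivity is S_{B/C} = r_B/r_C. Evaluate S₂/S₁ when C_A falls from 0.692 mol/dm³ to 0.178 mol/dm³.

3.89

S_{B/C} = (k₁/k₂)·C_A⁻¹, so S₂/S₁ = (C_{A,2}/C_{A,1})⁻¹.
= 0.692/0.178 = 3.89.
Selectivity toward B rises as C_A falls — low-concentration operation is favoured.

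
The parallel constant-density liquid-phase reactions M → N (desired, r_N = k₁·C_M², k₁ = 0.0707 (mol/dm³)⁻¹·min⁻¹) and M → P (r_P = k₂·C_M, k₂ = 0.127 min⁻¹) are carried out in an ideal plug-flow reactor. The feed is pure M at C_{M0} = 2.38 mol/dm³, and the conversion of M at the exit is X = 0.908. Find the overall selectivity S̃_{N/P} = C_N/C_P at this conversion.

0.651

C_M = C_{M0}(1−X) = 0.2190 mol/dm³.
Along a PFR/batch, dC_P/dC_M = −r_P/(r_N+r_P) = −k₂/(k₂+k₁·C_M).
Integrating from C_{M0} to C_M: C_P = (0.127/0.0707)·ln[(0.127+0.0707·2.38)/(0.127+0.0707·0.219)] = 1.796·ln(0.2953/0.1425) = 1.309 mol/dm³.
Then C_N = (C_{M0}−C_M) − C_P = 2.161 − 1.309 = 0.8521 mol/dm³.
S̃_{N/P} = C_N/C_P = 0.8521/1.309 = 0.651.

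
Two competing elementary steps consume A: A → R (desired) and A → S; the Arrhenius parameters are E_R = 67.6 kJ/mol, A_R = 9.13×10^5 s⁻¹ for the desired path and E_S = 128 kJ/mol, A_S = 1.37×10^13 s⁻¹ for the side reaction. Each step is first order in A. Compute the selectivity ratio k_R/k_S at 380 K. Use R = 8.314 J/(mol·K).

k_R/k_S = (A_R/A_S)·exp[−(E_R−E_S)/(RT)] = (A_R/A_S)·exp[(E_S−E_R)/(RT)].
(E_S−E_R)/(RT) = (128−67.6)×10³/(8.314×380) = 60400/3159 = 19.12.
k_R/k_S = (9.13×10^5/1.37×10^13)·exp(19.12) = 6.664×10^-8 × 2.008×10^8 = 13.4.

13.4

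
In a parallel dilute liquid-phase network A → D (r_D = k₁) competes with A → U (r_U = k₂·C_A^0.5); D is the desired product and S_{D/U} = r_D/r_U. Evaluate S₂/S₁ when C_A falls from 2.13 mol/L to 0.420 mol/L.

S_{D/U} = (k₁/k₂)·C_A^-0.5, so S₂/S₁ = (C_{A,2}/C_{A,1})^-0.5.
= (0.420/2.13)^(-0.5) = (0.1972)^(-0.5) = 2.25.

2.25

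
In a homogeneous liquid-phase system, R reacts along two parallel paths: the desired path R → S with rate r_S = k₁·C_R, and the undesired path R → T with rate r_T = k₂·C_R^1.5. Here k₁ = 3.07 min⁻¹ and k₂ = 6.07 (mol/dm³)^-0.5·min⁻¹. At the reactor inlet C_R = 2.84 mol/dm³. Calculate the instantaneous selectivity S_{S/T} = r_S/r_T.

0.300

S_{S/T} = r_S/r_T = (k₁·C_R)/(k₂·C_R^1.5) = (k₁/k₂)·C_R^-0.5.
= (3.07×2.840) / (6.07×2.840^1.5) = 8.719/29.05 = 0.300.
The undesired path is higher order in R, so low C_R (CSTR or dilute feed) favours S.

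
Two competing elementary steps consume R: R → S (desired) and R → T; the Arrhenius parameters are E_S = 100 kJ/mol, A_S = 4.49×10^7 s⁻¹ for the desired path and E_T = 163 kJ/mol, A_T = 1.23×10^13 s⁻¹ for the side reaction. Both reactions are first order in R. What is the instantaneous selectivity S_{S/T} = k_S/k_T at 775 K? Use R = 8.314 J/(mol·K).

k_S/k_T = (A_S/A_T)·exp[−(E_S−E_T)/(RT)] = (A_S/A_T)·exp[(E_T−E_S)/(RT)].
(E_T−E_S)/(RT) = (163−100)×10³/(8.314×775) = 63000/6443 = 9.778.
k_S/k_T = (4.49×10^7/1.23×10^13)·exp(9.778) = 3.650×10^-6 × 17633 = 0.0644.

0.0644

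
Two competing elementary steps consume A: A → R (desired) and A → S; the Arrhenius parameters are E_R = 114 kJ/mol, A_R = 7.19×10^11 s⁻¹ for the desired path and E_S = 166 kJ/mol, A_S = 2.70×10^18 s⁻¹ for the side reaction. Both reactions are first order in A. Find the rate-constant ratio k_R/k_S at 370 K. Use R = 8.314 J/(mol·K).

5.84

Since both paths have the same order in A, the concentration cancels and S_{R/S} = k_R/k_S = (A_R/A_S)·exp[(E_S−E_R)/(RT)].
(E_S−E_R)/(RT) = (166−114)×10³/(8.314×370) = 52000/3076 = 16.90.
k_R/k_S = (7.19×10^11/2.70×10^18)·exp(16.90) = 2.663×10^-7 × 2.195×10^7 = 5.84.
Since E_R < E_S, lowering the temperature improves selectivity toward R.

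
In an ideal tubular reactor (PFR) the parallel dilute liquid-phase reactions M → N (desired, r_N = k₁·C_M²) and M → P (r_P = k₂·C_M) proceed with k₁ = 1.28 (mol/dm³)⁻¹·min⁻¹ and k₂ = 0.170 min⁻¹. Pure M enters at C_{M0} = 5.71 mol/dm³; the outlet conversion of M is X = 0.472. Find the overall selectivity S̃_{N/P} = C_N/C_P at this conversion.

31.8

C_M = C_{M0}(1−X) = 3.015 mol/dm³.
Along a PFR/batch, dC_P/dC_M = −r_P/(r_N+r_P) = −k₂/(k₂+k₁·C_M).
Integrating from C_{M0} to C_M: C_P = (0.170/1.28)·ln[(0.170+1.28·5.71)/(0.170+1.28·3.01)] = 0.1328·ln(7.479/4.029) = 0.08215 mol/dm³.
Then C_N = (C_{M0}−C_M) − C_P = 2.695 − 0.08215 = 2.613 mol/dm³.
S̃_{N/P} = C_N/C_P = 2.613/0.08215 = 31.8.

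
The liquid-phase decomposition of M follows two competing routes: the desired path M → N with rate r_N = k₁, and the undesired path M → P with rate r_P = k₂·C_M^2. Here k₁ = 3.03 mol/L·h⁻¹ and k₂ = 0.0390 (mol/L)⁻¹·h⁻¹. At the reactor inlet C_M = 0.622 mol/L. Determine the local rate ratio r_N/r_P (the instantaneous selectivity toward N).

201

S_{N/P} = r_N/r_P = (k₁)/(k₂·C_M^2) = (k₁/k₂)·C_M^-2.
= (3.03) / (0.0390×0.6220^2) = 3.030/0.01509 = 201.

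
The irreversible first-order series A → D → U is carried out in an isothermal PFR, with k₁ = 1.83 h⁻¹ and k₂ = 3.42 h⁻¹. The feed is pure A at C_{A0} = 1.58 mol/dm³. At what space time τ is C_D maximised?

0.393 h

The intermediate peaks when r₁ = r₂, i.e. k₁e^(−k₁τ) = k₂e^(−k₂τ), giving τ_opt = ln(k₂/k₁)/(k₂−k₁).
= ln(3.42/1.83)/(3.42−1.83) = ln(1.869)/1.590 = 0.6253/1.590 = 0.393 h.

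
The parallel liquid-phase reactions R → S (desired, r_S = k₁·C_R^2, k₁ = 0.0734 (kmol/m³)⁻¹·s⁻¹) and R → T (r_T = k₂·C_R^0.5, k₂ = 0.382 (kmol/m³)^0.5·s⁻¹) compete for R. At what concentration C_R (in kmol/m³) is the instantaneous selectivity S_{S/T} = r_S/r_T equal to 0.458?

1.78 kmol/m³

S_{S/T} = (k₁/k₂)·C_R^1.5 ⇒ C_R = (S·k₂/k₁)^(1/1.5).
= (0.458×0.382/0.0734)^(0.6667) = (2.384)^(0.6667) = 1.78 kmol/m³.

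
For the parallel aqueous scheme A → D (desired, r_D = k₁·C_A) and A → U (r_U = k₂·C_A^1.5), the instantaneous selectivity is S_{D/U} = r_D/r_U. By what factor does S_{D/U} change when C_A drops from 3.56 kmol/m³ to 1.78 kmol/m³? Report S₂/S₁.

1.41

S_{D/U} = (k₁/k₂)·C_A^-0.5, so S₂/S₁ = (C_{A,2}/C_{A,1})^-0.5.
= (1.78/3.56)^(-0.5) = (0.5000)^(-0.5) = 1.41.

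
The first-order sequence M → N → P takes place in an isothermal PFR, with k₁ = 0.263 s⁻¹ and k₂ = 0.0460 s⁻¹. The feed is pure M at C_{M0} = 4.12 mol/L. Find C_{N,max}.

For a first-order series the maximum intermediate yield is C_{N,max}/C_{M0} = (k₁/k₂)^[k₂/(k₂−k₁)].
= (0.263/0.0460)^(0.0460/(0.0460−0.263)) = (5.717)^(-0.2120) = 0.6910.
C_{N,max} = 0.6910×4.12 = 2.85 mol/L.

2.85 mol/L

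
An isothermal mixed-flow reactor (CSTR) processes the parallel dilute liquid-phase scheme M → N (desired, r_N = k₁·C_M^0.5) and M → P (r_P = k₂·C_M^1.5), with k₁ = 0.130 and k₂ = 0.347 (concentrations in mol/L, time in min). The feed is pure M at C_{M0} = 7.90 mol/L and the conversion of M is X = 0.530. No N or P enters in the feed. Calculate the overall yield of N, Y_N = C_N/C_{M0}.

0.0486

Exit C_M = C_{M0}(1−X) = 7.90×0.470 = 3.713 mol/L.
In a CSTR the entire volume is at exit conditions, so r_N = 0.130×3.713^0.5 = 0.2505 and r_P = 0.347×3.713^1.5 = 2.483.
Fraction of consumed M going to N: r_N/(r_N+r_P) = 0.09165.
C_N = 0.09165·C_{M0}·X = 0.09165×7.90×0.530 = 0.384 mol/L; Y_N = C_N/C_{M0} = 0.0486.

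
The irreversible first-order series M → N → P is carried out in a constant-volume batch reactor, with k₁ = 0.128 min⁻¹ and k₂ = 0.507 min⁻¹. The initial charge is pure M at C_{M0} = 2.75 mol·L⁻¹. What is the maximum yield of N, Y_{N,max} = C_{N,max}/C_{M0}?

0.159

For a first-order series the maximum intermediate yield is C_{N,max}/C_{M0} = (k₁/k₂)^[k₂/(k₂−k₁)].
= (0.128/0.507)^(0.507/(0.507−0.128)) = (0.2525)^(1.338) = 0.1586.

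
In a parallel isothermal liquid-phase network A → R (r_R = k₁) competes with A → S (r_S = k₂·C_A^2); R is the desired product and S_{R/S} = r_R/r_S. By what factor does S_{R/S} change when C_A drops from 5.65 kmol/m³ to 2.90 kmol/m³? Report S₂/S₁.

3.80

S_{R/S} = (k₁/k₂)·C_A^-2, so S₂/S₁ = (C_{A,2}/C_{A,1})^-2.
= (2.90/5.65)^(-2) = (0.5133)^(-2) = 3.80.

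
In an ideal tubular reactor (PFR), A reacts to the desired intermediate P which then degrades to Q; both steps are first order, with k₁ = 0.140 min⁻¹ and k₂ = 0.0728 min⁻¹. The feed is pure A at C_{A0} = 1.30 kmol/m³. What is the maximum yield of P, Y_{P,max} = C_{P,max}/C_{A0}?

0.492

At the optimum, C_{P,max}/C_{A0} = (k₁/k₂)^[k₂/(k₂−k₁)].
= (0.140/0.0728)^(0.0728/(0.0728−0.140)) = (1.923)^(-1.083) = 0.4924.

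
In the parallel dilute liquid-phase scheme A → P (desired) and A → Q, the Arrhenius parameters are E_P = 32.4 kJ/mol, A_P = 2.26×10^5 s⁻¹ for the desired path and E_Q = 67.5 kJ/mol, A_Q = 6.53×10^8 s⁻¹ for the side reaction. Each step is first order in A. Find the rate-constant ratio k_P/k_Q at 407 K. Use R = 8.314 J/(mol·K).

With equal orders, S_{P/Q} = k_P/k_Q = (A_P/A_Q)·exp[(E_Q−E_P)/(RT)].
(E_Q−E_P)/(RT) = (67.5−32.4)×10³/(8.314×407) = 35100/3384 = 10.37.
k_P/k_Q = (2.26×10^5/6.53×10^8)·exp(10.37) = 3.461×10^-4 × 31983 = 11.1.
Since E_P < E_Q, lowering the temperature improves selectivity toward P.

11.1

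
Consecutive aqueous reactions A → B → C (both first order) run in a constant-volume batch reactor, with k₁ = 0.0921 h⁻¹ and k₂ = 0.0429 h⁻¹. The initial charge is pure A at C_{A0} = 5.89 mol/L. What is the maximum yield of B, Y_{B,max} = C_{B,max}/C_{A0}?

0.514

At the optimum, C_{B,max}/C_{A0} = (k₁/k₂)^[k₂/(k₂−k₁)].
= (0.0921/0.0429)^(0.0429/(0.0429−0.0921)) = (2.147)^(-0.8720) = 0.5137.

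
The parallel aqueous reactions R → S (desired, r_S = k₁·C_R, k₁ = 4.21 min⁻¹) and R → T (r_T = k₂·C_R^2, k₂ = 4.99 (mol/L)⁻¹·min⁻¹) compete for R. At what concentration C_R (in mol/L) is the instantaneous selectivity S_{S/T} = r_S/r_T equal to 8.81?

S_{S/T} = (k₁/k₂)·C_R⁻¹ ⇒ C_R = (S·k₂/k₁)^(-1).
= (8.81×4.99/4.21)^(-1) = (10.44)^(-1) = 0.0958 mol/L.

0.0958 mol/L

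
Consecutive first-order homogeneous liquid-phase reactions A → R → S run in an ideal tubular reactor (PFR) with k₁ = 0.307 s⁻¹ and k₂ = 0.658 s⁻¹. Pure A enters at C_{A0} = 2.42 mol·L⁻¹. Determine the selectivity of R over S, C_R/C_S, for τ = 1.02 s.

The intermediate concentration in a first-order A→B→C sequence is C_R = k₁C_{A0}(e^(−k₁τ) − e^(−k₂τ))/(k₂−k₁).
e^(−k₁τ) = e^(−0.307×1.02) = e^(−0.3131) = 0.7311; e^(−k₂τ) = e^(−0.6712) = 0.5111.
C_R = 0.307×2.42/(0.658−0.307) × (0.7311−0.5111) = 2.117×0.2200 = 0.4657 mol·L⁻¹.
C_A = C_{A0}e^(−k₁τ) = 1.769 mol·L⁻¹, so C_S = C_{A0}−C_A−C_R = 0.1849 mol·L⁻¹; C_R/C_S = 2.52.

2.52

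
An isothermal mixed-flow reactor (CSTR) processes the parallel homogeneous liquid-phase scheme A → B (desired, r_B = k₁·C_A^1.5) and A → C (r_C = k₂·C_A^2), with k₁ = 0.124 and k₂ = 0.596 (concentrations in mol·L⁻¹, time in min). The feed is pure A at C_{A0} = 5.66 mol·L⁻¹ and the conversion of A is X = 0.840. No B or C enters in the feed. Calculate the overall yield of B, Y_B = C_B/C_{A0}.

0.151

Exit C_A = C_{A0}(1−X) = 5.66×0.160 = 0.9056 mol·L⁻¹.
Rates in a CSTR are evaluated at the outlet concentration: r_B = 0.124×0.9056^1.5 = 0.1069, r_C = 0.596×0.9056^2 = 0.4888.
Fraction of consumed A going to B: r_B/(r_B+r_C) = 0.1794.
C_B = 0.1794·C_{A0}·X = 0.1794×5.66×0.840 = 0.853 mol·L⁻¹; Y_B = C_B/C_{A0} = 0.151.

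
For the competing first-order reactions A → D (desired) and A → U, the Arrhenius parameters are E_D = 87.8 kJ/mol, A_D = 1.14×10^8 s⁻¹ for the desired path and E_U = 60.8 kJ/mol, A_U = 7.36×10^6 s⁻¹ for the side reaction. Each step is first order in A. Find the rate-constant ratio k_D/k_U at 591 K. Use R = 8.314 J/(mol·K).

0.0636

With equal orders, S_{D/U} = k_D/k_U = (A_D/A_U)·exp[(E_U−E_D)/(RT)].
(E_U−E_D)/(RT) = (60.8−87.8)×10³/(8.314×591) = -27000/4914 = -5.495.
k_D/k_U = (1.14×10^8/7.36×10^6)·exp(-5.495) = 15.49 × 0.004107 = 0.0636.
Since E_D > E_U, raising the temperature improves selectivity toward D.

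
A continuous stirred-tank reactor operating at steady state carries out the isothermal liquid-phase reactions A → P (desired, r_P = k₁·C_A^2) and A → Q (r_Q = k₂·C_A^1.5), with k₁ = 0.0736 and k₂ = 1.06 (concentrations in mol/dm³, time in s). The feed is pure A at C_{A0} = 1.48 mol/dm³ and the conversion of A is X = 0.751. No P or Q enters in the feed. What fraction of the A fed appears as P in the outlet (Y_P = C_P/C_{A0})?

Exit C_A = C_{A0}(1−X) = 1.48×0.249 = 0.3685 mol/dm³.
Rates in a CSTR are evaluated at the outlet concentration: r_P = 0.0736×0.3685^2 = 0.009995, r_Q = 1.06×0.3685^1.5 = 0.2371.
Fraction of consumed A going to P: r_P/(r_P+r_Q) = 0.04045.
C_P = 0.04045·C_{A0}·X = 0.04045×1.48×0.751 = 0.0450 mol/dm³; Y_P = C_P/C_{A0} = 0.0304.

0.0304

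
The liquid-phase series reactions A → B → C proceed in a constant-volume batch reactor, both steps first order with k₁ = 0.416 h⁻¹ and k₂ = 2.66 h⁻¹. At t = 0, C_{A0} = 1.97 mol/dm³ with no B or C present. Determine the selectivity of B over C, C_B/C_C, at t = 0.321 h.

2.00

The intermediate concentration in a first-order A→B→C sequence is C_B = k₁C_{A0}(e^(−k₁t) − e^(−k₂t))/(k₂−k₁).
e^(−k₁t) = e^(−0.416×0.321) = e^(−0.1335) = 0.8750; e^(−k₂t) = e^(−0.8539) = 0.4258.
C_B = 0.416×1.97/(2.66−0.416) × (0.8750−0.4258) = 0.3652×0.4492 = 0.1641 mol/dm³.
C_A = C_{A0}e^(−k₁t) = 1.724 mol/dm³, so C_C = C_{A0}−C_A−C_B = 0.08220 mol/dm³; C_B/C_C = 2.00.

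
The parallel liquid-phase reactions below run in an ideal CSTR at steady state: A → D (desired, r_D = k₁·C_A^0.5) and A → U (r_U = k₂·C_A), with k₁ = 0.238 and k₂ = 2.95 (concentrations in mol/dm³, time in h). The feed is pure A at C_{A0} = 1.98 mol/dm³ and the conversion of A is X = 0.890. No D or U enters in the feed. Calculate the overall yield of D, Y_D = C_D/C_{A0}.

Exit C_A = C_{A0}(1−X) = 1.98×0.110 = 0.2178 mol/dm³.
Rates in a CSTR are evaluated at the outlet concentration: r_D = 0.238×0.2178^0.5 = 0.1111, r_U = 2.95×0.2178 = 0.6425.
Fraction of consumed A going to D: r_D/(r_D+r_U) = 0.1474.
C_D = 0.1474·C_{A0}·X = 0.1474×1.98×0.890 = 0.260 mol/dm³; Y_D = C_D/C_{A0} = 0.131.

0.131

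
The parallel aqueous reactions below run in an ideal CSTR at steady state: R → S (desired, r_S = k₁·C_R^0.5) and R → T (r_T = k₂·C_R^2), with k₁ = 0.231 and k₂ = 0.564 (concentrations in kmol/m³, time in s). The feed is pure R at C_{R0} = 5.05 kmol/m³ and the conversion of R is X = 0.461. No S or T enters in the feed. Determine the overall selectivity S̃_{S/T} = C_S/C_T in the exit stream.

Exit C_R = C_{R0}(1−X) = 5.05×0.539 = 2.722 kmol/m³.
A CSTR operates uniformly at the exit composition, giving r_S = 0.3811 and r_T = 4.179 (each k·C_R^n at C_R = 2.722).
Overall selectivity = C_S/C_T = r_Sτ/(r_Tτ) = r_S/r_T = 0.0912.

0.0912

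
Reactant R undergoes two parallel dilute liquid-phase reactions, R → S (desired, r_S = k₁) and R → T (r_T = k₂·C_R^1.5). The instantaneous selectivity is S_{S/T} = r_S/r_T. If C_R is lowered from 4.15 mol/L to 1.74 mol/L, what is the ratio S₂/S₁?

3.68

S_{S/T} = (k₁/k₂)·C_R^-1.5, so S₂/S₁ = (C_{R,2}/C_{R,1})^-1.5.
= (1.74/4.15)^(-1.5) = (0.4193)^(-1.5) = 3.68.
Selectivity toward S rises as C_R falls — low-concentration operation is favoured.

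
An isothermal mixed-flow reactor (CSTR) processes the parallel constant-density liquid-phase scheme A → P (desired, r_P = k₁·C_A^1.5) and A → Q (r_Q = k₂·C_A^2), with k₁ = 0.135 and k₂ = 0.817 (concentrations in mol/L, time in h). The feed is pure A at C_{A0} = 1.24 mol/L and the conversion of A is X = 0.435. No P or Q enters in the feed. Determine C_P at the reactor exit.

Exit C_A = C_{A0}(1−X) = 1.24×0.565 = 0.7006 mol/L.
Rates in a CSTR are evaluated at the outlet concentration: r_P = 0.135×0.7006^1.5 = 0.07917, r_Q = 0.817×0.7006^2 = 0.4010.
Fraction of consumed A going to P: r_P/(r_P+r_Q) = 0.1649.
C_P = 0.1649·C_{A0}·X = 0.1649×1.24×0.435 = 0.0889 mol/L.

0.0889 mol/L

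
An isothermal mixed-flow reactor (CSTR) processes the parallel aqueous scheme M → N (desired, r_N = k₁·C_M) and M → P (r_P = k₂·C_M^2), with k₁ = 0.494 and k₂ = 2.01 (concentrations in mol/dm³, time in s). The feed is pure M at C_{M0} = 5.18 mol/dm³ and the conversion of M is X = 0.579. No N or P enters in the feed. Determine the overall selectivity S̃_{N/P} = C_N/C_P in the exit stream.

Exit C_M = C_{M0}(1−X) = 5.18×0.421 = 2.181 mol/dm³.
In a CSTR the entire volume is at exit conditions, so r_N = 0.494×2.181 = 1.077 and r_P = 2.01×2.181^2 = 9.559.
Overall selectivity = C_N/C_P = r_Nτ/(r_Pτ) = r_N/r_P = 0.113.

0.113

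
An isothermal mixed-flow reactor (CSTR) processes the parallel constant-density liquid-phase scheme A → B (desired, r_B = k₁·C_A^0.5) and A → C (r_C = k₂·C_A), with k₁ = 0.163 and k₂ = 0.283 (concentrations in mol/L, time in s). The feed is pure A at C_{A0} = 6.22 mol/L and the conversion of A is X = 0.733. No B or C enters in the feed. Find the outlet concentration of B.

1.41 mol/L

Exit C_A = C_{A0}(1−X) = 6.22×0.267 = 1.661 mol/L.
A CSTR operates uniformly at the exit composition, giving r_B = 0.2101 and r_C = 0.4700 (each k·C_A^n at C_A = 1.661).
Fraction of consumed A going to B: r_B/(r_B+r_C) = 0.3089.
C_B = 0.3089·C_{A0}·X = 0.3089×6.22×0.733 = 1.41 mol/L.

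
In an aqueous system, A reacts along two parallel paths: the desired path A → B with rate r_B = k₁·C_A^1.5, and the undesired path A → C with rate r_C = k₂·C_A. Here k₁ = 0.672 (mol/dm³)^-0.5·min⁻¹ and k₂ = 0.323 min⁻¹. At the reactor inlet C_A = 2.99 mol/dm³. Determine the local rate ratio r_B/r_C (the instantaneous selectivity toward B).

S_{B/C} = r_B/r_C = (k₁·C_A^1.5)/(k₂·C_A) = (k₁/k₂)·C_A^0.5.
= (0.672×2.990^1.5) / (0.323×2.990) = 3.474/0.9658 = 3.60.
Since the desired path is higher order in A, keeping C_A high (PFR or concentrated feed) favours B.

3.60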